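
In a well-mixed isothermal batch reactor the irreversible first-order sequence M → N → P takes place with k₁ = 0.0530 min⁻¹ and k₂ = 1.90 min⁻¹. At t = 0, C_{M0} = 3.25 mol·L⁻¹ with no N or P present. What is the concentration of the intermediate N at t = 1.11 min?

0.0766 mol·L⁻¹

The intermediate concentration in a first-order A→B→C sequence is C_N = k₁C_{M0}(e^(−k₁t) − e^(−k₂t))/(k₂−k₁).
e^(−k₁t) = e^(−0.0530×1.11) = e^(−0.05883) = 0.9429; e^(−k₂t) = e^(−2.109) = 0.1214.
C_N = 0.0530×3.25/(1.90−0.0530) × (0.9429−0.1214) = 0.09326×0.8215 = 0.07661 mol·L⁻¹.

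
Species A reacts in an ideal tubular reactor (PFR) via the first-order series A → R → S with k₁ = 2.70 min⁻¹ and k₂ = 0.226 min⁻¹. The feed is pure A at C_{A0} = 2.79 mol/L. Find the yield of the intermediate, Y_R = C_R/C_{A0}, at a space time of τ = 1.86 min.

0.710

The intermediate concentration in a first-order A→B→C sequence is C_R = k₁C_{A0}(e^(−k₁τ) − e^(−k₂τ))/(k₂−k₁).
e^(−k₁τ) = e^(−2.70×1.86) = e^(−5.022) = 0.006591; e^(−k₂τ) = e^(−0.4204) = 0.6568.
C_R = 2.70×2.79/(0.226−2.70) × (0.006591−0.6568) = (-3.045)×(-0.6502) = 1.980 mol/L.
Y_R = C_R/C_{A0} = 1.980/2.79 = 0.710.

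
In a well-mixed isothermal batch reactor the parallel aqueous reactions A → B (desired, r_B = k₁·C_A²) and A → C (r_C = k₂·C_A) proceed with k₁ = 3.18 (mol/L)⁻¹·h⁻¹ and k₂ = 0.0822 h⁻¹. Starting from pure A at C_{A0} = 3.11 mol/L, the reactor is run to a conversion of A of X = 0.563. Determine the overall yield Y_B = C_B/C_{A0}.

C_A = C_{A0}(1−X) = 1.359 mol/L.
Along a PFR/batch, dC_C/dC_A = −r_C/(r_B+r_C) = −k₂/(k₂+k₁·C_A).
Integrating from C_{A0} to C_A: C_C = (0.0822/3.18)·ln[(0.0822+3.18·3.11)/(0.0822+3.18·1.36)] = 0.02585·ln(9.972/4.404) = 0.02113 mol/L.
Then C_B = (C_{A0}−C_A) − C_C = 1.751 − 0.02113 = 1.730 mol/L.
Y_B = C_B/C_{A0} = 1.730/3.11 = 0.556.

0.556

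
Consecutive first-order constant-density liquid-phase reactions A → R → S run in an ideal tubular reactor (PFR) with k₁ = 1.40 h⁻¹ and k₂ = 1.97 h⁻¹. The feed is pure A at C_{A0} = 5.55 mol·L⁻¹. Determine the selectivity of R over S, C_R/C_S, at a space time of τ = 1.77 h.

Solving the coupled first-order balances gives C_R(τ) = [k₁/(k₂−k₁)]·C_{A0}·(e^(−k₁τ) − e^(−k₂τ)).
e^(−k₁τ) = e^(−1.40×1.77) = e^(−2.478) = 0.08391; e^(−k₂τ) = e^(−3.487) = 0.03060.
C_R = 1.40×5.55/(1.97−1.40) × (0.08391−0.03060) = 13.63×0.05332 = 0.7268 mol·L⁻¹.
C_A = C_{A0}e^(−k₁τ) = 0.4657 mol·L⁻¹, so C_S = C_{A0}−C_A−C_R = 4.358 mol·L⁻¹; C_R/C_S = 0.167.

0.167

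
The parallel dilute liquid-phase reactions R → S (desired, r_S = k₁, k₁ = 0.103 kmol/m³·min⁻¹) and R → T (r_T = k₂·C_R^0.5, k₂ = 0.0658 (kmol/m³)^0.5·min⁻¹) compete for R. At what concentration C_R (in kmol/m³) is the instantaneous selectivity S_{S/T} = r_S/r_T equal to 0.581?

7.26 kmol/m³

S_{S/T} = (k₁/k₂)·C_R^-0.5 ⇒ C_R = (S·k₂/k₁)^(-2).
= (0.581×0.0658/0.103)^(-2) = (0.3712)^(-2) = 7.26 kmol/m³.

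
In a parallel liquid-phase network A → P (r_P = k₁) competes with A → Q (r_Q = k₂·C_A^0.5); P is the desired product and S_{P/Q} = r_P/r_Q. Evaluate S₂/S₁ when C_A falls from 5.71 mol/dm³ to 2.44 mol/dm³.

1.53

S_{P/Q} = (k₁/k₂)·C_A^-0.5, so S₂/S₁ = (C_{A,2}/C_{A,1})^-0.5.
= (2.44/5.71)^(-0.5) = (0.4273)^(-0.5) = 1.53.
Selectivity toward P rises as C_A falls — low-concentration operation is favoured.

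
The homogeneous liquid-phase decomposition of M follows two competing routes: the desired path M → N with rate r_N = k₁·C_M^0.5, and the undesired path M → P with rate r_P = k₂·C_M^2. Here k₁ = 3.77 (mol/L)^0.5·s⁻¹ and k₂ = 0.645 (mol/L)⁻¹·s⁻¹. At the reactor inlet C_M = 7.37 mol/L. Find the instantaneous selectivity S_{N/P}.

0.292

S_{N/P} = r_N/r_P = (k₁·C_M^0.5)/(k₂·C_M^2) = (k₁/k₂)·C_M^-1.5.
= (3.77×7.370^0.5) / (0.645×7.370^2) = 10.23/35.03 = 0.292.
The undesired path is higher order in M, so low C_M (CSTR or dilute feed) favours N.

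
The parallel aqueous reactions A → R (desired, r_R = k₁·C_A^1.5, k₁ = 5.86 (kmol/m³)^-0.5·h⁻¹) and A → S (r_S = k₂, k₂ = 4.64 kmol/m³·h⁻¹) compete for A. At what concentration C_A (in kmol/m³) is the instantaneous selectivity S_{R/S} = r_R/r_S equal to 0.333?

0.411 kmol/m³

S_{R/S} = (k₁/k₂)·C_A^1.5 ⇒ C_A = (S·k₂/k₁)^(1/1.5).
= (0.333×4.64/5.86)^(0.6667) = (0.2637)^(0.6667) = 0.411 kmol/m³.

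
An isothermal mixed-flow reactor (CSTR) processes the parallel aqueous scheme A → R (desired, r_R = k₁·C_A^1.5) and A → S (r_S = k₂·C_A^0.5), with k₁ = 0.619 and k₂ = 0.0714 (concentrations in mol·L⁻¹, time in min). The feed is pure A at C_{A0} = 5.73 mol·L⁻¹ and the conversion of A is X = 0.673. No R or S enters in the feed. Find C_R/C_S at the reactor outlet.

16.2

Exit C_A = C_{A0}(1−X) = 5.73×0.327 = 1.874 mol·L⁻¹.
Rates in a CSTR are evaluated at the outlet concentration: r_R = 0.619×1.874^1.5 = 1.588, r_S = 0.0714×1.874^0.5 = 0.09773.
Overall selectivity = C_R/C_S = r_Rτ/(r_Sτ) = r_R/r_S = 16.2.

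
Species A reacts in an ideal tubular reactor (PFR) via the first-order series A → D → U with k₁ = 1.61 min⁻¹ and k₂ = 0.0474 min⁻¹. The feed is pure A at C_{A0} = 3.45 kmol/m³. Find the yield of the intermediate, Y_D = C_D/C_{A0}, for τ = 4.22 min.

0.842

The intermediate concentration in a first-order A→B→C sequence is C_D = k₁C_{A0}(e^(−k₁τ) − e^(−k₂τ))/(k₂−k₁).
e^(−k₁τ) = e^(−1.61×4.22) = e^(−6.794) = 0.001120; e^(−k₂τ) = e^(−0.2000) = 0.8187.
C_D = 1.61×3.45/(0.0474−1.61) × (0.001120−0.8187) = (-3.555)×(-0.8176) = 2.906 kmol/m³.
Y_D = C_D/C_{A0} = 2.906/3.45 = 0.842.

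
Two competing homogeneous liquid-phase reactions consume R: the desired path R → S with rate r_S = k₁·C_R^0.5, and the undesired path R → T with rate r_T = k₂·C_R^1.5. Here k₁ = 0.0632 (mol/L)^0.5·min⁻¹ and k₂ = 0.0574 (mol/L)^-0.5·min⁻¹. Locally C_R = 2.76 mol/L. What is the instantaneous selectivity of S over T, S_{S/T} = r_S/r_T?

0.399

S_{S/T} = r_S/r_T = (k₁·C_R^0.5)/(k₂·C_R^1.5) = (k₁/k₂)·C_R⁻¹.
= (0.0632×2.760^0.5) / (0.0574×2.760^1.5) = 0.1050/0.2632 = 0.399.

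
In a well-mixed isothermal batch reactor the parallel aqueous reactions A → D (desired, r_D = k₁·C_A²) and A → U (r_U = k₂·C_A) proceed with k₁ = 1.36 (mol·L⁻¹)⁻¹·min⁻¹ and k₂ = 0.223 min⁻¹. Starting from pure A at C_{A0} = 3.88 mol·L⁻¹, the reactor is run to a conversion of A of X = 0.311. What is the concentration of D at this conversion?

C_A = C_{A0}(1−X) = 2.673 mol·L⁻¹.
Along a PFR/batch, dC_U/dC_A = −r_U/(r_D+r_U) = −k₂/(k₂+k₁·C_A).
Integrating from C_{A0} to C_A: C_U = (0.223/1.36)·ln[(0.223+1.36·3.88)/(0.223+1.36·2.67)] = 0.1640·ln(5.500/3.859) = 0.05811 mol·L⁻¹.
Then C_D = (C_{A0}−C_A) − C_U = 1.207 − 0.05811 = 1.149 mol·L⁻¹.

1.15 mol·L⁻¹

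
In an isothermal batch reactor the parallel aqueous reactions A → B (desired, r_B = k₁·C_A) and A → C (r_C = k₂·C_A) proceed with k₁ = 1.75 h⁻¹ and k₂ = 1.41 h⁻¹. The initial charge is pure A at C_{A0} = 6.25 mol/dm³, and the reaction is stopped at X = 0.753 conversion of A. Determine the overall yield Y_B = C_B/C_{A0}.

0.417

C_A = C_{A0}(1−X) = 1.544 mol/dm³.
Both paths are first order in A, so the instantaneous fraction to B is constant: dC_B/d(−C_A) = k₁/(k₁+k₂) = 0.5538.
C_B = 0.5538·(C_{A0}−C_A) = 0.5538×4.706 = 2.61 mol/dm³.
Y_B = C_B/C_{A0} = 2.606/6.25 = 0.417.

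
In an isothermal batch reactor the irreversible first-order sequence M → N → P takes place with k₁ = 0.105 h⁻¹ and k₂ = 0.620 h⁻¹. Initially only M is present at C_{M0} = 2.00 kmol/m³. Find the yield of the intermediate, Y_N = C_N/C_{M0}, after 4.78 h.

0.113

For first-order series with pure M initially, C_N(t) = k₁C_{M0}/(k₂−k₁)·(e^(−k₁t) − e^(−k₂t)).
e^(−k₁t) = e^(−0.105×4.78) = e^(−0.5019) = 0.6054; e^(−k₂t) = e^(−2.964) = 0.05163.
C_N = 0.105×2.00/(0.620−0.105) × (0.6054−0.05163) = 0.4078×0.5537 = 0.2258 kmol/m³.
Y_N = C_N/C_{M0} = 0.2258/2.00 = 0.113.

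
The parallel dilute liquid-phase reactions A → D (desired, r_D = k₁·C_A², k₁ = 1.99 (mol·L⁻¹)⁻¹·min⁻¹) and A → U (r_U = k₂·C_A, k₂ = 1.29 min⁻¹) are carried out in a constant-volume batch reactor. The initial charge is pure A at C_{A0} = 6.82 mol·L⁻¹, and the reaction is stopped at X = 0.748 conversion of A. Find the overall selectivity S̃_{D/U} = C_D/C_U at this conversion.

5.85

C_A = C_{A0}(1−X) = 1.719 mol·L⁻¹.
Along a PFR/batch, dC_U/dC_A = −r_U/(r_D+r_U) = −k₂/(k₂+k₁·C_A).
Integrating from C_{A0} to C_A: C_U = (1.29/1.99)·ln[(1.29+1.99·6.82)/(1.29+1.99·1.72)] = 0.6482·ln(14.86/4.710) = 0.7449 mol·L⁻¹.
Then C_D = (C_{A0}−C_A) − C_U = 5.101 − 0.7449 = 4.356 mol·L⁻¹.
S̃_{D/U} = C_D/C_U = 4.356/0.7449 = 5.85.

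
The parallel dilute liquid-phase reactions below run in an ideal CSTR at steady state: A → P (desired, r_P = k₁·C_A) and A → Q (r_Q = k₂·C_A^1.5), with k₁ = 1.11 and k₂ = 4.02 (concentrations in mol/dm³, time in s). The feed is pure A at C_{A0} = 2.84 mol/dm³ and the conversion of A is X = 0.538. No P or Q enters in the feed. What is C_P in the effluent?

0.297 mol/dm³

Exit C_A = C_{A0}(1−X) = 2.84×0.462 = 1.312 mol/dm³.
In a CSTR the entire volume is at exit conditions, so r_P = 1.11×1.312 = 1.456 and r_Q = 4.02×1.312^1.5 = 6.042.
Fraction of consumed A going to P: r_P/(r_P+r_Q) = 0.1942.
C_P = 0.1942·C_{A0}·X = 0.1942×2.84×0.538 = 0.297 mol/dm³.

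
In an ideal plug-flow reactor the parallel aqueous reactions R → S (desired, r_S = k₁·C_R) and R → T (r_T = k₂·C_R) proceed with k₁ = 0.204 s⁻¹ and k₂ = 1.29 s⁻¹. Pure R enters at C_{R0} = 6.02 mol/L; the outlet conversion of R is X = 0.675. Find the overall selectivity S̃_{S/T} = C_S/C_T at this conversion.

0.158

C_R = C_{R0}(1−X) = 1.956 mol/L.
Both paths are first order in R, so the instantaneous fraction to S is constant: dC_S/d(−C_R) = k₁/(k₁+k₂) = 0.1365.
C_S = 0.1365·(C_{R0}−C_R) = 0.1365×4.063 = 0.555 mol/L.
C_T = (C_{R0}−C_R)−C_S = 3.509 mol/L; S̃_{S/T} = 0.5549/3.509 = 0.158.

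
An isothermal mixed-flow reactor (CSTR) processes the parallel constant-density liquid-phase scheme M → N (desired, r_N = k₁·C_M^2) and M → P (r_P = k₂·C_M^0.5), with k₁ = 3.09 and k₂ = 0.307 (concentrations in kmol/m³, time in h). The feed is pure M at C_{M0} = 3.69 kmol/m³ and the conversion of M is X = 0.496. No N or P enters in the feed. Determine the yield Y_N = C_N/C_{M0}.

0.477

Exit C_M = C_{M0}(1−X) = 3.69×0.504 = 1.860 kmol/m³.
A CSTR operates uniformly at the exit composition, giving r_N = 10.69 and r_P = 0.4187 (each k·C_M^n at C_M = 1.860).
Fraction of consumed M going to N: r_N/(r_N+r_P) = 0.9623.
C_N = 0.9623·C_{M0}·X = 0.9623×3.69×0.496 = 1.76 kmol/m³; Y_N = C_N/C_{M0} = 0.477.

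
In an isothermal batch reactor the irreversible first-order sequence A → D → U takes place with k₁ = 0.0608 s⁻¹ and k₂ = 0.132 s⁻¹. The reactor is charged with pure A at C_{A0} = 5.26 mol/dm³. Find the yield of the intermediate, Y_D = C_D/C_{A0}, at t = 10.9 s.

0.238

Solving the coupled first-order balances gives C_D(t) = [k₁/(k₂−k₁)]·C_{A0}·(e^(−k₁t) − e^(−k₂t)).
e^(−k₁t) = e^(−0.0608×10.9) = e^(−0.6627) = 0.5154; e^(−k₂t) = e^(−1.439) = 0.2372.
C_D = 0.0608×5.26/(0.132−0.0608) × (0.5154−0.2372) = 4.492×0.2782 = 1.250 mol/dm³.
Y_D = C_D/C_{A0} = 1.250/5.26 = 0.238.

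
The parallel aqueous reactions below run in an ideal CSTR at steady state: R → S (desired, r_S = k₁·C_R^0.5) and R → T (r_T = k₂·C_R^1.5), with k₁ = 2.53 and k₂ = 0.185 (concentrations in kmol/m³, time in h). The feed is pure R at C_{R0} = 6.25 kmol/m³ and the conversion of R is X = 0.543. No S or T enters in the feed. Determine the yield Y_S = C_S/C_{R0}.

Exit C_R = C_{R0}(1−X) = 6.25×0.457 = 2.856 kmol/m³.
A CSTR operates uniformly at the exit composition, giving r_S = 4.276 and r_T = 0.8930 (each k·C_R^n at C_R = 2.856).
Fraction of consumed R going to S: r_S/(r_S+r_T) = 0.8272.
C_S = 0.8272·C_{R0}·X = 0.8272×6.25×0.543 = 2.81 kmol/m³; Y_S = C_S/C_{R0} = 0.449.

0.449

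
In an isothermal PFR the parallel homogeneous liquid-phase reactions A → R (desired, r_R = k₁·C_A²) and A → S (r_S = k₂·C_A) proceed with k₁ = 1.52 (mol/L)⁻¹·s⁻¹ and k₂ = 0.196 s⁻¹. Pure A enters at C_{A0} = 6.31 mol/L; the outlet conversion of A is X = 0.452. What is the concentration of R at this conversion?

C_A = C_{A0}(1−X) = 3.458 mol/L.
Along a PFR/batch, dC_S/dC_A = −r_S/(r_R+r_S) = −k₂/(k₂+k₁·C_A).
Integrating from C_{A0} to C_A: C_S = (0.196/1.52)·ln[(0.196+1.52·6.31)/(0.196+1.52·3.46)] = 0.1289·ln(9.787/5.452) = 0.07545 mol/L.
Then C_R = (C_{A0}−C_A) − C_S = 2.852 − 0.07545 = 2.777 mol/L.

2.78 mol/L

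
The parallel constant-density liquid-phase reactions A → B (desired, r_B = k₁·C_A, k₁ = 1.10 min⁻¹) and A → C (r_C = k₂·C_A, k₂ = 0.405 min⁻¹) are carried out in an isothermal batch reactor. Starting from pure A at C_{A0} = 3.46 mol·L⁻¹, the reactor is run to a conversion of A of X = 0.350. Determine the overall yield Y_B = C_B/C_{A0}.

C_A = C_{A0}(1−X) = 2.249 mol·L⁻¹.
Both paths are first order in A, so the instantaneous fraction to B is constant: dC_B/d(−C_A) = k₁/(k₁+k₂) = 0.7309.
C_B = 0.7309·(C_{A0}−C_A) = 0.7309×1.211 = 0.885 mol·L⁻¹.
Y_B = C_B/C_{A0} = 0.8851/3.46 = 0.256.

0.256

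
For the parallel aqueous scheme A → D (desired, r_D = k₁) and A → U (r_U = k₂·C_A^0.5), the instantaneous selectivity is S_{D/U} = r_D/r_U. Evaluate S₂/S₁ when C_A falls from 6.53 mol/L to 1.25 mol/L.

S_{D/U} = (k₁/k₂)·C_A^-0.5, so S₂/S₁ = (C_{A,2}/C_{A,1})^-0.5.
= (1.25/6.53)^(-0.5) = (0.1914)^(-0.5) = 2.29.

2.29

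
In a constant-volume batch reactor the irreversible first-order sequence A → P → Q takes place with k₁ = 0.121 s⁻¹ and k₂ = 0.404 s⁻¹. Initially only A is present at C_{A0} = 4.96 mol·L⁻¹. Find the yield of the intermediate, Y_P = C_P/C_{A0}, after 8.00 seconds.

0.146

The intermediate concentration in a first-order A→B→C sequence is C_P = k₁C_{A0}(e^(−k₁t) − e^(−k₂t))/(k₂−k₁).
e^(−k₁t) = e^(−0.121×8.00) = e^(−0.9680) = 0.3798; e^(−k₂t) = e^(−3.232) = 0.03948.
C_P = 0.121×4.96/(0.404−0.121) × (0.3798−0.03948) = 2.121×0.3404 = 0.7218 mol·L⁻¹.
Y_P = C_P/C_{A0} = 0.7218/4.96 = 0.146.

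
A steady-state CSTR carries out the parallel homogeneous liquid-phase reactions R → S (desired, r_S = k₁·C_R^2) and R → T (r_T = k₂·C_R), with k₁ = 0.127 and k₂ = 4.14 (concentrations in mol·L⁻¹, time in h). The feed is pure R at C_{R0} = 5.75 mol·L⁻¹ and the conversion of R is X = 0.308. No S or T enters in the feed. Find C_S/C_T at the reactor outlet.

Exit C_R = C_{R0}(1−X) = 5.75×0.692 = 3.979 mol·L⁻¹.
Rates in a CSTR are evaluated at the outlet concentration: r_S = 0.127×3.979^2 = 2.011, r_T = 4.14×3.979 = 16.47.
Overall selectivity = C_S/C_T = r_Sτ/(r_Tτ) = r_S/r_T = 0.122.

0.122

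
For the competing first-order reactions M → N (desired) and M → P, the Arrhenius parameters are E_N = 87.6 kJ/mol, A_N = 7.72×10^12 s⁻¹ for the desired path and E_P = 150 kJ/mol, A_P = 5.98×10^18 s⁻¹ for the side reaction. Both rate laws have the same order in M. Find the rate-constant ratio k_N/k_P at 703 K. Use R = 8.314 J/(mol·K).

0.0559

k_N/k_P = (A_N/A_P)·exp[−(E_N−E_P)/(RT)] = (A_N/A_P)·exp[(E_P−E_N)/(RT)].
(E_P−E_N)/(RT) = (150−87.6)×10³/(8.314×703) = 62400/5845 = 10.68.
k_N/k_P = (7.72×10^12/5.98×10^18)·exp(10.68) = 1.291×10^-6 × 43315 = 0.0559.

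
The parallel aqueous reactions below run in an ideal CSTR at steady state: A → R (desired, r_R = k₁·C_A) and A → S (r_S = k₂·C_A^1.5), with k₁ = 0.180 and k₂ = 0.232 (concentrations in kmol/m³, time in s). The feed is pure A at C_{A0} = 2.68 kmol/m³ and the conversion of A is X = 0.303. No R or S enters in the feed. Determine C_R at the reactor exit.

Exit C_A = C_{A0}(1−X) = 2.68×0.697 = 1.868 kmol/m³.
Rates in a CSTR are evaluated at the outlet concentration: r_R = 0.180×1.868 = 0.3362, r_S = 0.232×1.868^1.5 = 0.5923.
Fraction of consumed A going to R: r_R/(r_R+r_S) = 0.3621.
C_R = 0.3621·C_{A0}·X = 0.3621×2.68×0.303 = 0.294 kmol/m³.

0.294 kmol/m³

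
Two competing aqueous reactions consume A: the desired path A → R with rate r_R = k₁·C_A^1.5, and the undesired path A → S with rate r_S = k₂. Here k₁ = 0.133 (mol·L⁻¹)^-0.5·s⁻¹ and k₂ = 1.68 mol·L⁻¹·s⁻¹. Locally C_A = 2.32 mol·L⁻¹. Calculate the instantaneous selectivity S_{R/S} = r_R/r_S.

0.280

S_{R/S} = r_R/r_S = (k₁·C_A^1.5)/(k₂) = (k₁/k₂)·C_A^1.5.
= (0.133×2.320^1.5) / (1.68) = 0.4700/1.680 = 0.280.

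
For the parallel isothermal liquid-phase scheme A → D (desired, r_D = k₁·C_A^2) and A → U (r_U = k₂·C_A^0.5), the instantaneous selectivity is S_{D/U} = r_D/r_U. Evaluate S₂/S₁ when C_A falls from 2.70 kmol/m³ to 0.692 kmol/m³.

0.130

S_{D/U} = (k₁/k₂)·C_A^1.5, so S₂/S₁ = (C_{A,2}/C_{A,1})^1.5.
= (0.692/2.70)^1.5 = (0.2563)^1.5 = 0.130.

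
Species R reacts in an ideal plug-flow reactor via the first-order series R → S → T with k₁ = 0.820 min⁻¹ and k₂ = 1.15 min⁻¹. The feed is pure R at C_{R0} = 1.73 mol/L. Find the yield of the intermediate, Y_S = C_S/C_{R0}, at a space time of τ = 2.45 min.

The intermediate concentration in a first-order A→B→C sequence is C_S = k₁C_{R0}(e^(−k₁τ) − e^(−k₂τ))/(k₂−k₁).
e^(−k₁τ) = e^(−0.820×2.45) = e^(−2.009) = 0.1341; e^(−k₂τ) = e^(−2.817) = 0.05976.
C_S = 0.820×1.73/(1.15−0.820) × (0.1341−0.05976) = 4.299×0.07437 = 0.3197 mol/L.
Y_S = C_S/C_{R0} = 0.3197/1.73 = 0.185.

0.185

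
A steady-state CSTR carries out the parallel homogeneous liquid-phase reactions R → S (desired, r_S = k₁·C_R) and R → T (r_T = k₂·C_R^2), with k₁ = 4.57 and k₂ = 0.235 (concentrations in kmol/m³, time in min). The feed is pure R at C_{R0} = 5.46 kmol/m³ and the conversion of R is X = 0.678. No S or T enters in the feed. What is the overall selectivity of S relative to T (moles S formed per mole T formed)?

Exit C_R = C_{R0}(1−X) = 5.46×0.322 = 1.758 kmol/m³.
In a CSTR the entire volume is at exit conditions, so r_S = 4.57×1.758 = 8.035 and r_T = 0.235×1.758^2 = 0.7264.
Overall selectivity = C_S/C_T = r_Sτ/(r_Tτ) = r_S/r_T = 11.1.

11.1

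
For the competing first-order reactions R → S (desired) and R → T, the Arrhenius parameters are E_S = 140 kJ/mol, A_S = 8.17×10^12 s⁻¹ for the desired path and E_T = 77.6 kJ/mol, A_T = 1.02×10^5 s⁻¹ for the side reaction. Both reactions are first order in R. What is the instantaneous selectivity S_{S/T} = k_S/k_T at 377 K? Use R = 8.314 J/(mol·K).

With equal orders, S_{S/T} = k_S/k_T = (A_S/A_T)·exp[(E_T−E_S)/(RT)].
(E_T−E_S)/(RT) = (77.6−140)×10³/(8.314×377) = -62400/3134 = -19.91.
k_S/k_T = (8.17×10^12/1.02×10^5)·exp(-19.91) = 8.010×10^7 × 2.259×10^-9 = 0.181.
Since E_S > E_T, raising the temperature improves selectivity toward S.

0.181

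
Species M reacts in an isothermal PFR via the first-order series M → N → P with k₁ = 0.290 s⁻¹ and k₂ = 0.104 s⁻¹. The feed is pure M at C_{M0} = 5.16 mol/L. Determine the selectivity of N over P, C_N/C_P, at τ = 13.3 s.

For first-order series with pure M initially, C_N(τ) = k₁C_{M0}/(k₂−k₁)·(e^(−k₁τ) − e^(−k₂τ)).
e^(−k₁τ) = e^(−0.290×13.3) = e^(−3.857) = 0.02113; e^(−k₂τ) = e^(−1.383) = 0.2508.
C_N = 0.290×5.16/(0.104−0.290) × (0.02113−0.2508) = (-8.045)×(-0.2296) = 1.848 mol/L.
C_M = C_{M0}e^(−k₁τ) = 0.1090 mol/L, so C_P = C_{M0}−C_M−C_N = 3.203 mol/L; C_N/C_P = 0.577.

0.577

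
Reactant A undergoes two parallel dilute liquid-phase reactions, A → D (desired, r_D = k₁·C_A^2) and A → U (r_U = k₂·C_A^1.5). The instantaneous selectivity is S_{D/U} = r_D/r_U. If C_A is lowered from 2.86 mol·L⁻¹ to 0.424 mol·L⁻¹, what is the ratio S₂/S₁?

0.385

S_{D/U} = (k₁/k₂)·C_A^0.5, so S₂/S₁ = (C_{A,2}/C_{A,1})^0.5.
= (0.424/2.86)^0.5 = (0.1483)^0.5 = 0.385.
Selectivity toward D falls as C_A falls — high-concentration operation is favoured.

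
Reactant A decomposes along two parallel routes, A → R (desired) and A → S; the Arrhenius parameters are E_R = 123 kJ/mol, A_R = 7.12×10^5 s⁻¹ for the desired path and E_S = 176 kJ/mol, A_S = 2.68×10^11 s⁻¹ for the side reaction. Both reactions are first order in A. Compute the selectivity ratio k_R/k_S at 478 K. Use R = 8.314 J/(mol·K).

k_R/k_S = (A_R/A_S)·exp[−(E_R−E_S)/(RT)] = (A_R/A_S)·exp[(E_S−E_R)/(RT)].
(E_S−E_R)/(RT) = (176−123)×10³/(8.314×478) = 53000/3974 = 13.34.
k_R/k_S = (7.12×10^5/2.68×10^11)·exp(13.34) = 2.657×10^-6 × 6.193×10^5 = 1.65.
Since E_R < E_S, lowering the temperature improves selectivity toward R.

1.65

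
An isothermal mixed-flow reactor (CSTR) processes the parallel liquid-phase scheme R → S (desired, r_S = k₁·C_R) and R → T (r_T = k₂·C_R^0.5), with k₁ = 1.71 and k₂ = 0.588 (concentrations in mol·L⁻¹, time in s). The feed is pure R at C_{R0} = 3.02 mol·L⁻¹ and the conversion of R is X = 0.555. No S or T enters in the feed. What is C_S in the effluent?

1.29 mol·L⁻¹

Exit C_R = C_{R0}(1−X) = 3.02×0.445 = 1.344 mol·L⁻¹.
In a CSTR the entire volume is at exit conditions, so r_S = 1.71×1.344 = 2.298 and r_T = 0.588×1.344^0.5 = 0.6816.
Fraction of consumed R going to S: r_S/(r_S+r_T) = 0.7712.
C_S = 0.7712·C_{R0}·X = 0.7712×3.02×0.555 = 1.29 mol·L⁻¹.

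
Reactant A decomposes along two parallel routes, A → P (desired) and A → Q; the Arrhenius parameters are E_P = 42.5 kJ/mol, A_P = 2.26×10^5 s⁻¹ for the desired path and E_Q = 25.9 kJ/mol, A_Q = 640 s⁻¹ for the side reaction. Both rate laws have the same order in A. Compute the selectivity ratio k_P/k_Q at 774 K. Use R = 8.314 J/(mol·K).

26.8

Since both paths have the same order in A, the concentration cancels and S_{P/Q} = k_P/k_Q = (A_P/A_Q)·exp[(E_Q−E_P)/(RT)].
(E_Q−E_P)/(RT) = (25.9−42.5)×10³/(8.314×774) = -16600/6435 = -2.580.
k_P/k_Q = (2.26×10^5/640)·exp(-2.580) = 353.1 × 0.07580 = 26.8.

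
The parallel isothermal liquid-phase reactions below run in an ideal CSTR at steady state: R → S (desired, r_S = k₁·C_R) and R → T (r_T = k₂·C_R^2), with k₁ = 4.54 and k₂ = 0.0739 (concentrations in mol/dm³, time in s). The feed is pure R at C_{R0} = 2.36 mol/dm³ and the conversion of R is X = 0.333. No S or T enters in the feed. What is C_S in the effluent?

0.766 mol/dm³

Exit C_R = C_{R0}(1−X) = 2.36×0.667 = 1.574 mol/dm³.
Rates in a CSTR are evaluated at the outlet concentration: r_S = 4.54×1.574 = 7.147, r_T = 0.0739×1.574^2 = 0.1831.
Fraction of consumed R going to S: r_S/(r_S+r_T) = 0.9750.
C_S = 0.9750·C_{R0}·X = 0.9750×2.36×0.333 = 0.766 mol/dm³.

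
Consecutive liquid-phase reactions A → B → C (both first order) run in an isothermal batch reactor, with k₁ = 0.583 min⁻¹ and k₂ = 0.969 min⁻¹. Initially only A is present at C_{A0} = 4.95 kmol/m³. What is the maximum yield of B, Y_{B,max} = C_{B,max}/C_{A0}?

0.279

For a first-order series the maximum intermediate yield is C_{B,max}/C_{A0} = (k₁/k₂)^[k₂/(k₂−k₁)].
= (0.583/0.969)^(0.969/(0.969−0.583)) = (0.6017)^(2.510) = 0.2793.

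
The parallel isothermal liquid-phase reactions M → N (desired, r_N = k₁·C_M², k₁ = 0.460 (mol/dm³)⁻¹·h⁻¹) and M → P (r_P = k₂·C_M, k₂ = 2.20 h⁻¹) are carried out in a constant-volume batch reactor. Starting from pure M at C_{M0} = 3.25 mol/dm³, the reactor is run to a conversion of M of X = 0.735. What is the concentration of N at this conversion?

0.701 mol/dm³

C_M = C_{M0}(1−X) = 0.8613 mol/dm³.
Along a PFR/batch, dC_P/dC_M = −r_P/(r_N+r_P) = −k₂/(k₂+k₁·C_M).
Integrating from C_{M0} to C_M: C_P = (2.20/0.460)·ln[(2.20+0.460·3.25)/(2.20+0.460·0.861)] = 4.783·ln(3.695/2.596) = 1.688 mol/dm³.
Then C_N = (C_{M0}−C_M) − C_P = 2.389 − 1.688 = 0.7008 mol/dm³.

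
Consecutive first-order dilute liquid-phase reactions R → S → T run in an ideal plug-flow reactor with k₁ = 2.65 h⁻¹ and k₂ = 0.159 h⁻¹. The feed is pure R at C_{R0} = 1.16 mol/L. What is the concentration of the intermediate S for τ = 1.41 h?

0.957 mol/L

For first-order series with pure R initially, C_S(τ) = k₁C_{R0}/(k₂−k₁)·(e^(−k₁τ) − e^(−k₂τ)).
e^(−k₁τ) = e^(−2.65×1.41) = e^(−3.736) = 0.02384; e^(−k₂τ) = e^(−0.2242) = 0.7992.
C_S = 2.65×1.16/(0.159−2.65) × (0.02384−0.7992) = (-1.234)×(-0.7753) = 0.9568 mol/L.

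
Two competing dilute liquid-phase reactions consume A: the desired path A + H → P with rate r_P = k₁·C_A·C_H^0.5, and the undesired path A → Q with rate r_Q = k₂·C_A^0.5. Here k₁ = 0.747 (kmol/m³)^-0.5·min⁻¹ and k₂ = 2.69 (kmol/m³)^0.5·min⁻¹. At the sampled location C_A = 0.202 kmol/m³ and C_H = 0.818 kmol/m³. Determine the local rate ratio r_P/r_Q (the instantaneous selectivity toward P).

S_{P/Q} = r_P/r_Q = (k₁·C_A·C_H^0.5)/(k₂·C_A^0.5) = (k₁/k₂)·C_A^0.5·C_H^0.5.
= (0.747×0.2020×0.8180^0.5) / (2.69×0.2020^0.5) = 0.1365/1.209 = 0.113.

0.113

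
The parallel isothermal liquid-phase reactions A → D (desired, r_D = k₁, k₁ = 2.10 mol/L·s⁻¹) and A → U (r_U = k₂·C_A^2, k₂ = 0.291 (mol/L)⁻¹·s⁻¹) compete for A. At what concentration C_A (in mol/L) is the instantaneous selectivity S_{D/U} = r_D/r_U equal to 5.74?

S_{D/U} = (k₁/k₂)·C_A^-2 ⇒ C_A = (S·k₂/k₁)^(-0.5).
= (5.74×0.291/2.10)^(-0.5) = (0.7954)^(-0.5) = 1.12 mol/L.

1.12 mol/L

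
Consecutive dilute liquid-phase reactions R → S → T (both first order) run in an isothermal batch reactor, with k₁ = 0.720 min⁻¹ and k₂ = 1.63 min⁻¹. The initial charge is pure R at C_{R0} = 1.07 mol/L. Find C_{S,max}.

For a first-order series the maximum intermediate yield is C_{S,max}/C_{R0} = (k₁/k₂)^[k₂/(k₂−k₁)].
= (0.720/1.63)^(1.63/(1.63−0.720)) = (0.4417)^(1.791) = 0.2314.
C_{S,max} = 0.2314×1.07 = 0.248 mol/L.

0.248 mol/L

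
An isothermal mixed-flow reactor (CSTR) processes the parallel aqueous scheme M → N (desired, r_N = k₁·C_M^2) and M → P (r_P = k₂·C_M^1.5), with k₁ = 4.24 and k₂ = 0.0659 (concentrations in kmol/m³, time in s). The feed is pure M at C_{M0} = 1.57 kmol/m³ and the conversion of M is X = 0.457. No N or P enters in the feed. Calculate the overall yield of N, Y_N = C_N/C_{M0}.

Exit C_M = C_{M0}(1−X) = 1.57×0.543 = 0.8525 kmol/m³.
Rates in a CSTR are evaluated at the outlet concentration: r_N = 4.24×0.8525^2 = 3.082, r_P = 0.0659×0.8525^1.5 = 0.05187.
Fraction of consumed M going to N: r_N/(r_N+r_P) = 0.9834.
C_N = 0.9834·C_{M0}·X = 0.9834×1.57×0.457 = 0.706 kmol/m³; Y_N = C_N/C_{M0} = 0.449.

0.449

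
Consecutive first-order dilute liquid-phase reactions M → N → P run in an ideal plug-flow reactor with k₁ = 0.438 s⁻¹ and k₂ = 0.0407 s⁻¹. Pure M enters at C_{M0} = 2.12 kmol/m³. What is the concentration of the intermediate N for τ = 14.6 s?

The intermediate concentration in a first-order A→B→C sequence is C_N = k₁C_{M0}(e^(−k₁τ) − e^(−k₂τ))/(k₂−k₁).
e^(−k₁τ) = e^(−0.438×14.6) = e^(−6.395) = 0.001670; e^(−k₂τ) = e^(−0.5942) = 0.5520.
C_N = 0.438×2.12/(0.0407−0.438) × (0.001670−0.5520) = (-2.337)×(-0.5503) = 1.286 kmol/m³.

1.29 kmol/m³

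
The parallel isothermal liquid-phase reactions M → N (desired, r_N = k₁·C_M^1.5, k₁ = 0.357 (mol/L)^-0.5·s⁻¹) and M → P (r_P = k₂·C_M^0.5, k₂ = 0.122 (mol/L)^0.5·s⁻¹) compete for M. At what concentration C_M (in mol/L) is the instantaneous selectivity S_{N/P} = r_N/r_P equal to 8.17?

2.79 mol/L

S_{N/P} = (k₁/k₂)·C_M ⇒ C_M = S·k₂/k₁.
= 8.17×0.122/0.357 = 2.79 mol/L.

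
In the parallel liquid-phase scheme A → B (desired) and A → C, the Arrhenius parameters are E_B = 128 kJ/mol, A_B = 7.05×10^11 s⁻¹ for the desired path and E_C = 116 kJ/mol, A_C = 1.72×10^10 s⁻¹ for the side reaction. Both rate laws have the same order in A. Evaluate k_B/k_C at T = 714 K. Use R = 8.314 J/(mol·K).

5.43

k_B/k_C = (A_B/A_C)·exp[−(E_B−E_C)/(RT)] = (A_B/A_C)·exp[(E_C−E_B)/(RT)].
(E_C−E_B)/(RT) = (116−128)×10³/(8.314×714) = -12000/5936 = -2.021.
k_B/k_C = (7.05×10^11/1.72×10^10)·exp(-2.021) = 40.99 × 0.1325 = 5.43.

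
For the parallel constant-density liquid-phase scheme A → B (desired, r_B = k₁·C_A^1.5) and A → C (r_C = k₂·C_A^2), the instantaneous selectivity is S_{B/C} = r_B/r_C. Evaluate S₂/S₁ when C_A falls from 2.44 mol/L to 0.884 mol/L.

S_{B/C} = (k₁/k₂)·C_A^-0.5, so S₂/S₁ = (C_{A,2}/C_{A,1})^-0.5.
= (0.884/2.44)^(-0.5) = (0.3623)^(-0.5) = 1.66.

1.66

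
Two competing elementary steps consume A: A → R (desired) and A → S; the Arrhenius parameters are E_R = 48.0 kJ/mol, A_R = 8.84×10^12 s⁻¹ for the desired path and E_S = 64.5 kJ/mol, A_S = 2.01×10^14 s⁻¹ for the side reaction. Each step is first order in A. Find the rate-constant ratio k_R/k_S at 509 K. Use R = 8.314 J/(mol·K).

With equal orders, S_{R/S} = k_R/k_S = (A_R/A_S)·exp[(E_S−E_R)/(RT)].
(E_S−E_R)/(RT) = (64.5−48.0)×10³/(8.314×509) = 16500/4232 = 3.899.
k_R/k_S = (8.84×10^12/2.01×10^14)·exp(3.899) = 0.04398 × 49.35 = 2.17.

2.17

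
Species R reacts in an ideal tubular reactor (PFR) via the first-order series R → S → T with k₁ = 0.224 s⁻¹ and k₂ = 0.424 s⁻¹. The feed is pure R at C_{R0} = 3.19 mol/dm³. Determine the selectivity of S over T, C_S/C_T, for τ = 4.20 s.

For first-order series with pure R initially, C_S(τ) = k₁C_{R0}/(k₂−k₁)·(e^(−k₁τ) − e^(−k₂τ)).
e^(−k₁τ) = e^(−0.224×4.20) = e^(−0.9408) = 0.3903; e^(−k₂τ) = e^(−1.781) = 0.1685.
C_S = 0.224×3.19/(0.424−0.224) × (0.3903−0.1685) = 3.573×0.2218 = 0.7925 mol/dm³.
C_R = C_{R0}e^(−k₁τ) = 1.245 mol/dm³, so C_T = C_{R0}−C_R−C_S = 1.152 mol/dm³; C_S/C_T = 0.688.

0.688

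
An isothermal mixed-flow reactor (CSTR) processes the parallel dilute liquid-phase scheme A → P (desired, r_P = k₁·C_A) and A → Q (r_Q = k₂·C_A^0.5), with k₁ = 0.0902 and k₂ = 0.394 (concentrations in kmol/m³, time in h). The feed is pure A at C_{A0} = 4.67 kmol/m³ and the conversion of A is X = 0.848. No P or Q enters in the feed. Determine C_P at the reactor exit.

0.640 kmol/m³

Exit C_A = C_{A0}(1−X) = 4.67×0.152 = 0.7098 kmol/m³.
Rates in a CSTR are evaluated at the outlet concentration: r_P = 0.0902×0.7098 = 0.06403, r_Q = 0.394×0.7098^0.5 = 0.3320.
Fraction of consumed A going to P: r_P/(r_P+r_Q) = 0.1617.
C_P = 0.1617·C_{A0}·X = 0.1617×4.67×0.848 = 0.640 kmol/m³.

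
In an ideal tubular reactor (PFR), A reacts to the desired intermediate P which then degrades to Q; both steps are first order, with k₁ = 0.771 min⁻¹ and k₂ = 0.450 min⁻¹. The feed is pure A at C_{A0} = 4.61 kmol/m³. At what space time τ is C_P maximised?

1.68 min

For first-order series the maximum of C_P occurs at τ_opt = ln(k₂/k₁)/(k₂−k₁).
= ln(0.450/0.771)/(0.450−0.771) = ln(0.5837)/-0.3210 = -0.5384/-0.3210 = 1.68 min.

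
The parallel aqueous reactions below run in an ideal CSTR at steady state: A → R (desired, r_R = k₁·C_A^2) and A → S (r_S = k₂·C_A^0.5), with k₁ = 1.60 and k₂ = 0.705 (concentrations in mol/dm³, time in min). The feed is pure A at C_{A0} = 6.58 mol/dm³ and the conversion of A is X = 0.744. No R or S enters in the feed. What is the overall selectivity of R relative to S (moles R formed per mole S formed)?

Exit C_A = C_{A0}(1−X) = 6.58×0.256 = 1.684 mol/dm³.
Rates in a CSTR are evaluated at the outlet concentration: r_R = 1.60×1.684^2 = 4.540, r_S = 0.705×1.684^0.5 = 0.9150.
Overall selectivity = C_R/C_S = r_Rτ/(r_Sτ) = r_R/r_S = 4.96.

4.96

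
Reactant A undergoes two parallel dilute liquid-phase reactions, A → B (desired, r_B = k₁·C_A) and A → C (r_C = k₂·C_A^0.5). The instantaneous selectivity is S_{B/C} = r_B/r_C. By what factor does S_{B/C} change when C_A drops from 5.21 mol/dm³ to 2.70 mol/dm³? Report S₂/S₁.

0.720

S_{B/C} = (k₁/k₂)·C_A^0.5, so S₂/S₁ = (C_{A,2}/C_{A,1})^0.5.
= (2.70/5.21)^0.5 = (0.5182)^0.5 = 0.720.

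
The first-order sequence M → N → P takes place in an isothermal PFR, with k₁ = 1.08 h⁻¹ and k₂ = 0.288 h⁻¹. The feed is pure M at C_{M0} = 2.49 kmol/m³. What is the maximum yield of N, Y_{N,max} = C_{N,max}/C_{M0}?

0.618

Evaluating C_N at τ_opt = ln(k₂/k₁)/(k₂−k₁) gives C_{N,max}/C_{M0} = (k₁/k₂)^[k₂/(k₂−k₁)].
= (1.08/0.288)^(0.288/(0.288−1.08)) = (3.750)^(-0.3636) = 0.6184.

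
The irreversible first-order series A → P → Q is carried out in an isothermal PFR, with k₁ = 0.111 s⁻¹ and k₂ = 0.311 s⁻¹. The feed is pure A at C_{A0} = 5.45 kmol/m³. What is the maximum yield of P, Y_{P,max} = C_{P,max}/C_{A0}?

At the optimum, C_{P,max}/C_{A0} = (k₁/k₂)^[k₂/(k₂−k₁)].
= (0.111/0.311)^(0.311/(0.311−0.111)) = (0.3569)^(1.555) = 0.2015.

0.201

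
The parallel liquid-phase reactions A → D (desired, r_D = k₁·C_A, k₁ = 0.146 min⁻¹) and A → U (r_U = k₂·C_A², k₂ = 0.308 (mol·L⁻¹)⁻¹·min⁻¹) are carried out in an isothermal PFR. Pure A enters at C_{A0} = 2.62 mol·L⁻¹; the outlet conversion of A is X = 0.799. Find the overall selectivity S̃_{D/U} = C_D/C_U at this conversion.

C_A = C_{A0}(1−X) = 0.5266 mol·L⁻¹.
Along a PFR/batch, dC_D/dC_A = −r_D/(r_D+r_U) = −k₁/(k₁+k₂·C_A).
Integrating from C_{A0} to C_A: C_D = (0.146/0.308)·ln[(0.146+0.308·2.62)/(0.146+0.308·0.527)] = 0.4740·ln(0.9530/0.3082) = 0.5351 mol·L⁻¹.
C_U = (C_{A0}−C_A)−C_D = 1.558 mol·L⁻¹; S̃_{D/U} = 0.5351/1.558 = 0.343.

0.343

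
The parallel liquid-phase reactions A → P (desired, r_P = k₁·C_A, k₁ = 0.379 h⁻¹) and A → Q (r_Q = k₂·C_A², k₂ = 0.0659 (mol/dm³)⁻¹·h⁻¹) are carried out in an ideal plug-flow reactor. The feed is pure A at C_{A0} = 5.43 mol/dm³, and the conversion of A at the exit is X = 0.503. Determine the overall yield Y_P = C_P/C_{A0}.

C_A = C_{A0}(1−X) = 2.699 mol/dm³.
Along a PFR/batch, dC_P/dC_A = −r_P/(r_P+r_Q) = −k₁/(k₁+k₂·C_A).
Integrating from C_{A0} to C_A: C_P = (0.379/0.0659)·ln[(0.379+0.0659·5.43)/(0.379+0.0659·2.70)] = 5.751·ln(0.7368/0.5568) = 1.611 mol/dm³.
Y_P = C_P/C_{A0} = 1.611/5.43 = 0.297.

0.297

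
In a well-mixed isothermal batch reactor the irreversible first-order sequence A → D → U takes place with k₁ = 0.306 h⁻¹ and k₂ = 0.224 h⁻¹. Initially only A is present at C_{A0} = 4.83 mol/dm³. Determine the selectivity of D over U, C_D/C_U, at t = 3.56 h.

The intermediate concentration in a first-order A→B→C sequence is C_D = k₁C_{A0}(e^(−k₁t) − e^(−k₂t))/(k₂−k₁).
e^(−k₁t) = e^(−0.306×3.56) = e^(−1.089) = 0.3364; e^(−k₂t) = e^(−0.7974) = 0.4505.
C_D = 0.306×4.83/(0.224−0.306) × (0.3364−0.4505) = (-18.02)×(-0.1140) = 2.056 mol/dm³.
C_A = C_{A0}e^(−k₁t) = 1.625 mol/dm³, so C_U = C_{A0}−C_A−C_D = 1.149 mol/dm³; C_D/C_U = 1.79.

1.79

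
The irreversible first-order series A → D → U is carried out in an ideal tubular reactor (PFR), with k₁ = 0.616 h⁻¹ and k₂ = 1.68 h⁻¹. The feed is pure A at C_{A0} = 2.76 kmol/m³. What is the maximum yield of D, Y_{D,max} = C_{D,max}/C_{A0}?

At the optimum, C_{D,max}/C_{A0} = (k₁/k₂)^[k₂/(k₂−k₁)].
= (0.616/1.68)^(1.68/(1.68−0.616)) = (0.3667)^(1.579) = 0.2051.

0.205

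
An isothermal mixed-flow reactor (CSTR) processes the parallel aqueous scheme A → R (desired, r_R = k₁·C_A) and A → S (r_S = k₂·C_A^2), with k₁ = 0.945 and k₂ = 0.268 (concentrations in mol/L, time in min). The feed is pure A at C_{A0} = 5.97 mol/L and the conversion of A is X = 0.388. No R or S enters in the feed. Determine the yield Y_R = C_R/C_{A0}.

Exit C_A = C_{A0}(1−X) = 5.97×0.612 = 3.654 mol/L.
Rates in a CSTR are evaluated at the outlet concentration: r_R = 0.945×3.654 = 3.453, r_S = 0.268×3.654^2 = 3.578.
Fraction of consumed A going to R: r_R/(r_R+r_S) = 0.4911.
C_R = 0.4911·C_{A0}·X = 0.4911×5.97×0.388 = 1.14 mol/L; Y_R = C_R/C_{A0} = 0.191.

0.191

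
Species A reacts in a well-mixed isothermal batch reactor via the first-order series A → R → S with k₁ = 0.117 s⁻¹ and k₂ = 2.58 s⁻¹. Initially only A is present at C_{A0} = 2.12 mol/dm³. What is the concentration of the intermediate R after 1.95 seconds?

0.0795 mol/dm³

Solving the coupled first-order balances gives C_R(t) = [k₁/(k₂−k₁)]·C_{A0}·(e^(−k₁t) − e^(−k₂t)).
e^(−k₁t) = e^(−0.117×1.95) = e^(−0.2282) = 0.7960; e^(−k₂t) = e^(−5.031) = 0.006532.
C_R = 0.117×2.12/(2.58−0.117) × (0.7960−0.006532) = 0.1007×0.7895 = 0.07950 mol/dm³.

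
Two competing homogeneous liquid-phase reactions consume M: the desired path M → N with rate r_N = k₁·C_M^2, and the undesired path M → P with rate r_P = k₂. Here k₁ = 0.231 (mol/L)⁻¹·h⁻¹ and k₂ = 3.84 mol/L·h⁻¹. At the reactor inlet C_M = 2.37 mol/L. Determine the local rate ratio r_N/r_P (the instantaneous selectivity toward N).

S_{N/P} = r_N/r_P = (k₁·C_M^2)/(k₂) = (k₁/k₂)·C_M^2.
= (0.231×2.370^2) / (3.84) = 1.298/3.840 = 0.338.

0.338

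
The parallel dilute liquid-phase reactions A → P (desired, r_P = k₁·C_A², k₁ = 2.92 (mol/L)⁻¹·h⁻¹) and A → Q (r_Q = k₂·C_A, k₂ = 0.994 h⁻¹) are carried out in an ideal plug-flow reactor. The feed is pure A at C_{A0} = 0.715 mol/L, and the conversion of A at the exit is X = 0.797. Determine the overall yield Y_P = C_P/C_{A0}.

0.427

C_A = C_{A0}(1−X) = 0.1451 mol/L.
Along a PFR/batch, dC_Q/dC_A = −r_Q/(r_P+r_Q) = −k₂/(k₂+k₁·C_A).
Integrating from C_{A0} to C_A: C_Q = (0.994/2.92)·ln[(0.994+2.92·0.715)/(0.994+2.92·0.145)] = 0.3404·ln(3.082/1.418) = 0.2643 mol/L.
Then C_P = (C_{A0}−C_A) − C_Q = 0.5699 − 0.2643 = 0.3056 mol/L.
Y_P = C_P/C_{A0} = 0.3056/0.715 = 0.427.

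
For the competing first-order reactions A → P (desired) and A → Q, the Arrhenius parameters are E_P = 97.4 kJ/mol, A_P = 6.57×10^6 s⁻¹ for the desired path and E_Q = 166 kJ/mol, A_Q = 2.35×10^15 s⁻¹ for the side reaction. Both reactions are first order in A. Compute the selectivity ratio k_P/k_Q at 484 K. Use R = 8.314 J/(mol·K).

0.0708

Since both paths have the same order in A, the concentration cancels and S_{P/Q} = k_P/k_Q = (A_P/A_Q)·exp[(E_Q−E_P)/(RT)].
(E_Q−E_P)/(RT) = (166−97.4)×10³/(8.314×484) = 68600/4024 = 17.05.
k_P/k_Q = (6.57×10^6/2.35×10^15)·exp(17.05) = 2.796×10^-9 × 2.534×10^7 = 0.0708.
Since E_P < E_Q, lowering the temperature improves selectivity toward P.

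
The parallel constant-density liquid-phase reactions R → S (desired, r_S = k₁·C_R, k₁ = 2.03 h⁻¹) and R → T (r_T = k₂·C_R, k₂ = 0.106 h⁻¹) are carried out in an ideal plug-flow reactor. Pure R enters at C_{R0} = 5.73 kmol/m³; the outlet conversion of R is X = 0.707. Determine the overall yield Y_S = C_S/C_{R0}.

C_R = C_{R0}(1−X) = 1.679 kmol/m³.
Both paths are first order in R, so the instantaneous fraction to S is constant: dC_S/d(−C_R) = k₁/(k₁+k₂) = 0.9504.
C_S = 0.9504·(C_{R0}−C_R) = 0.9504×4.051 = 3.85 kmol/m³.
Y_S = C_S/C_{R0} = 3.850/5.73 = 0.672.

0.672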